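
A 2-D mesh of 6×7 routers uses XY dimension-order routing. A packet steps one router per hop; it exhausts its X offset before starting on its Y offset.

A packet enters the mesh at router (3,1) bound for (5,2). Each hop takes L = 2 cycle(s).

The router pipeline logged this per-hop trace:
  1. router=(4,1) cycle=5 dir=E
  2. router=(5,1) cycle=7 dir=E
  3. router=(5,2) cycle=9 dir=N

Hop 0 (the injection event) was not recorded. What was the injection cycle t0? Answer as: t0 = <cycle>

cyc[1] = 5 and cyc[k] = t0 + k·L for every k.
So t0 = 5 − 1·2 = 3.

t0 = 3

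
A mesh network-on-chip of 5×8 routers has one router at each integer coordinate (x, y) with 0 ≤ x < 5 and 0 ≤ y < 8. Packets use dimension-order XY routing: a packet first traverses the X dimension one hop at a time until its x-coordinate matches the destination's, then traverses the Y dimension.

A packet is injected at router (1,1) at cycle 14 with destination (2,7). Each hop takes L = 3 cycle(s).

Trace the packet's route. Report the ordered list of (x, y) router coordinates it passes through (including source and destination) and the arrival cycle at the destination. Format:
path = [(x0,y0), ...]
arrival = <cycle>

path = [(1,1), (2,1), (2,2), (2,3), (2,4), (2,5), (2,6), (2,7)]
arrival = 35

[0] x=1 y=1 t=14
[1] x=2 y=1 t=17 →E
[2] x=2 y=2 t=20 →N
[3] x=2 y=3 t=23 →N
[4] x=2 y=4 t=26 →N
[5] x=2 y=5 t=29 →N
[6] x=2 y=6 t=32 →N
[7] x=2 y=7 t=35 →N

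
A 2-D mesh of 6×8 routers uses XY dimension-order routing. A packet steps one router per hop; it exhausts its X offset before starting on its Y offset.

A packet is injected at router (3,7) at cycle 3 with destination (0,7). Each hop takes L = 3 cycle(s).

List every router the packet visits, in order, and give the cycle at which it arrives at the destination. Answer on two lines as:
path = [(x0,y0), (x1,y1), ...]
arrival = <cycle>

path = [(3,7), (2,7), (1,7), (0,7)]
arrival = 12

hop 0: (3,7) @ cyc 3
hop 1: (2,7) @ cyc 6  [W]
hop 2: (1,7) @ cyc 9  [W]
hop 3: (0,7) @ cyc 12  [W]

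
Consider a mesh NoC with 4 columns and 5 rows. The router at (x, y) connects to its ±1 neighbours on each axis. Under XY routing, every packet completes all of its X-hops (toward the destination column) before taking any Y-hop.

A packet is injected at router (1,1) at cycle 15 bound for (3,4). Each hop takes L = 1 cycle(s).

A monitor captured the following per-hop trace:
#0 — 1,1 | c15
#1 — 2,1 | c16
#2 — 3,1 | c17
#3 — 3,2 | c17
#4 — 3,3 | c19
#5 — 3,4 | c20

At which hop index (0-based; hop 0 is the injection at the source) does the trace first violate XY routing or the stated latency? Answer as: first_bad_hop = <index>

first_bad_hop = 3

hop 1: step (+1,+0), +1 cyc — ok
hop 2: step (+1,+0), +1 cyc — ok
hop 3: step (+0,+1), +0 cyc — BAD: Δcyc=0≠L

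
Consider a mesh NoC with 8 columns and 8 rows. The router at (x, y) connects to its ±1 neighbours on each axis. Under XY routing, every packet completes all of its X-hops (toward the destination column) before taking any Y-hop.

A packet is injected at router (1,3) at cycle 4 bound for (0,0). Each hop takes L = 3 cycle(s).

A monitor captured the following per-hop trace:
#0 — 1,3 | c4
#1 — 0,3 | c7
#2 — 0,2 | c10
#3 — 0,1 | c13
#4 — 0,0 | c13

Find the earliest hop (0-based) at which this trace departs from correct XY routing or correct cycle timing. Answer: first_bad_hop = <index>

first_bad_hop = 4

hop 1: step (-1,+0), +3 cyc — ok
hop 2: step (+0,-1), +3 cyc — ok
hop 3: step (+0,-1), +3 cyc — ok
hop 4: step (+0,-1), +0 cyc — BAD: Δcyc=0≠L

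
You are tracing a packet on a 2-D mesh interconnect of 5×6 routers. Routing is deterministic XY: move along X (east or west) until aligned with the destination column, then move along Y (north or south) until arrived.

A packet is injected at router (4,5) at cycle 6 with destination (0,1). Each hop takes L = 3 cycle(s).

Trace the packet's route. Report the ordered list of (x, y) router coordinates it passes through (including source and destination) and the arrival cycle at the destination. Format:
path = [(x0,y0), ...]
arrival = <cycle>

t=6: at (4,5)
t=9: at (3,5) after W
t=12: at (2,5) after W
t=15: at (1,5) after W
t=18: at (0,5) after W
t=21: at (0,4) after S
t=24: at (0,3) after S
t=27: at (0,2) after S
t=30: at (0,1) after S

path = [(4,5), (3,5), (2,5), (1,5), (0,5), (0,4), (0,3), (0,2), (0,1)]
arrival = 30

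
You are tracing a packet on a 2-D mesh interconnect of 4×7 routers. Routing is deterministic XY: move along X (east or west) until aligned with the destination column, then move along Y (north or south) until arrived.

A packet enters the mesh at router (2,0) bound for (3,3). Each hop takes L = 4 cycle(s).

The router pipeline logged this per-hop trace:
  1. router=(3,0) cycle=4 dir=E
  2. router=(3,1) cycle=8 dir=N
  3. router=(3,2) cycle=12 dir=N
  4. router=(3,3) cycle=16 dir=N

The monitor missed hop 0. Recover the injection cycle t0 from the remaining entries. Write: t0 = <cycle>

t0 = 0

At hop 1 the cycle is 4; in general cyc_k = t0 + kL.
t0 = cyc[1] − L = 4 − 4 = 0.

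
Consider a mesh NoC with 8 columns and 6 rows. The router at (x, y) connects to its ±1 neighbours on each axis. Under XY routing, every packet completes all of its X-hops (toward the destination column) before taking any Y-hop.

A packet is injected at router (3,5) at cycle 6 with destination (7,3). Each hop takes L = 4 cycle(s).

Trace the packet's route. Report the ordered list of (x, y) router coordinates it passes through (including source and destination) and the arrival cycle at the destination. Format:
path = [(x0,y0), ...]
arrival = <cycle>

path = [(3,5), (4,5), (5,5), (6,5), (7,5), (7,4), (7,3)]
arrival = 30

[0] x=3 y=5 t=6
[1] x=4 y=5 t=10 →E
[2] x=5 y=5 t=14 →E
[3] x=6 y=5 t=18 →E
[4] x=7 y=5 t=22 →E
[5] x=7 y=4 t=26 →S
[6] x=7 y=3 t=30 →S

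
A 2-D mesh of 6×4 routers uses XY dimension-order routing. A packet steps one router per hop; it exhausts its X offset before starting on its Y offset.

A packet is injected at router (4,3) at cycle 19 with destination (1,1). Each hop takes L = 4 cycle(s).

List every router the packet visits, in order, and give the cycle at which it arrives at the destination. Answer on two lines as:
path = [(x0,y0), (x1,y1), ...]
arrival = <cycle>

src (4,3)  cyc=19
W→(3,3)  cyc=23
W→(2,3)  cyc=27
W→(1,3)  cyc=31
S→(1,2)  cyc=35
S→(1,1)  cyc=39

path = [(4,3), (3,3), (2,3), (1,3), (1,2), (1,1)]
arrival = 39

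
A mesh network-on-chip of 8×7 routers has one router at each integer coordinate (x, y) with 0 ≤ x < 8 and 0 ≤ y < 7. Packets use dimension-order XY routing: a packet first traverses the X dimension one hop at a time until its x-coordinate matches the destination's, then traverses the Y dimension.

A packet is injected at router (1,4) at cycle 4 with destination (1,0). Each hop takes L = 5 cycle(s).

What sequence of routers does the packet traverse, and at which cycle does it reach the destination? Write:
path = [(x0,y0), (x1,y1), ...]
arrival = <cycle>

path = [(1,4), (1,3), (1,2), (1,1), (1,0)]
arrival = 24

  0. router=(1,4) cycle=4 (inject)
  1. router=(1,3) cycle=9 dir=S
  2. router=(1,2) cycle=14 dir=S
  3. router=(1,1) cycle=19 dir=S
  4. router=(1,0) cycle=24 dir=S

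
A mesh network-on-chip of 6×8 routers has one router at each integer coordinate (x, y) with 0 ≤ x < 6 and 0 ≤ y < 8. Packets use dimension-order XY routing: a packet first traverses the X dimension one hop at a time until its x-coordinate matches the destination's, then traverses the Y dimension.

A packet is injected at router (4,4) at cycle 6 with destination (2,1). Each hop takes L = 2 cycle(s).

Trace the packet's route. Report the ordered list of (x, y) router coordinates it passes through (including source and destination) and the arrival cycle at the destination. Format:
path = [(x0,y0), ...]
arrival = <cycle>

[0] x=4 y=4 t=6
[1] x=3 y=4 t=8 →W
[2] x=2 y=4 t=10 →W
[3] x=2 y=3 t=12 →S
[4] x=2 y=2 t=14 →S
[5] x=2 y=1 t=16 →S

path = [(4,4), (3,4), (2,4), (2,3), (2,2), (2,1)]
arrival = 16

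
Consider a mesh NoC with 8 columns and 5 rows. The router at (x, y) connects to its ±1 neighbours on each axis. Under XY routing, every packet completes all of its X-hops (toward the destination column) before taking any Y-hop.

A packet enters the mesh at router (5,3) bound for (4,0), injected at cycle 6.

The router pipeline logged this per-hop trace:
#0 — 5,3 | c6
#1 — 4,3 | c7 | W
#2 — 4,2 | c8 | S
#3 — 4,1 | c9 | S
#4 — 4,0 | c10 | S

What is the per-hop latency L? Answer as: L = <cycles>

L = 1

Δcyc across hop 0→1: 7 − 6 = 1.
Each hop adds L, hence L = 1.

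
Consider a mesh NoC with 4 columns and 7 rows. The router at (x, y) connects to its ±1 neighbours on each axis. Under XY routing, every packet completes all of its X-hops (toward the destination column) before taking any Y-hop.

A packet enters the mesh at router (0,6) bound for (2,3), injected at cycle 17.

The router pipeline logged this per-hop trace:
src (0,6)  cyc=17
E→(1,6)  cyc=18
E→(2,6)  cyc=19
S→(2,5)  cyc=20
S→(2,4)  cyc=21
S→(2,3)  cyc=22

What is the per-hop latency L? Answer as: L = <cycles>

Δcyc across hop 0→1: 18 − 17 = 1.
Per-hop latency L = Δcyc = 1.

L = 1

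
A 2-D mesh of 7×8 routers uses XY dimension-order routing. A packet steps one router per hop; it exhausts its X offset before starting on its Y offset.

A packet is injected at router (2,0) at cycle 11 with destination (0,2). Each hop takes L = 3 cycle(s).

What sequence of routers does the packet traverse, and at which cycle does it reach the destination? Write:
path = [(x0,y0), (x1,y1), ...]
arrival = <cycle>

src (2,0)  cyc=11
W→(1,0)  cyc=14
W→(0,0)  cyc=17
N→(0,1)  cyc=20
N→(0,2)  cyc=23

path = [(2,0), (1,0), (0,0), (0,1), (0,2)]
arrival = 23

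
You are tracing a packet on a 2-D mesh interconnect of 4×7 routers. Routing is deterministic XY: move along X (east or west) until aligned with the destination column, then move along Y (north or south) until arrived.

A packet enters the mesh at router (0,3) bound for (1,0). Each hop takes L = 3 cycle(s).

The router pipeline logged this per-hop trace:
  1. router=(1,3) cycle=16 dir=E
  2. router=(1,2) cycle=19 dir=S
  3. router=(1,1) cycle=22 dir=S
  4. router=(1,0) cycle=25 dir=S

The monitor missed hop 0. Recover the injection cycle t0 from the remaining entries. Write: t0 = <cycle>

The first recorded entry is hop 1 at cycle 16.
Subtract one hop: t0 = 16 − 3 = 13.

t0 = 13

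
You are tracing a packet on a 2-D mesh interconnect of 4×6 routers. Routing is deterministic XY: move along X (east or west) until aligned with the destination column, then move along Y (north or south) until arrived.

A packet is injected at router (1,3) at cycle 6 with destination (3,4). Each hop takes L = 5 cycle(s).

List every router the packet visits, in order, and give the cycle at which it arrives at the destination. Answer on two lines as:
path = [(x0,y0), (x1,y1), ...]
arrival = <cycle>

path = [(1,3), (2,3), (3,3), (3,4)]
arrival = 21

#0 — 1,3 | c6
#1 — 2,3 | c11 | E
#2 — 3,3 | c16 | E
#3 — 3,4 | c21 | N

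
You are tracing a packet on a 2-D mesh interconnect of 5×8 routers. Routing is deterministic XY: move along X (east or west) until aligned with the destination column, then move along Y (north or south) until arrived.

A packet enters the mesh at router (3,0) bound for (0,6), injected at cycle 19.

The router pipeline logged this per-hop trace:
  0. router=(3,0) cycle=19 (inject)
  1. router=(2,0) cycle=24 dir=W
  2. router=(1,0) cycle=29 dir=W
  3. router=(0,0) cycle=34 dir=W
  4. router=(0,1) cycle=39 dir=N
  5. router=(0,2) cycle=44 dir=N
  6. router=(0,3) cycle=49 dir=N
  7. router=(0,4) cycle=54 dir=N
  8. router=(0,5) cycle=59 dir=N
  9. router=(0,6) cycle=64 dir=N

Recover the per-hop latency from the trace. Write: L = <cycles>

From hop 0 (19) to hop 1 (24): +5 cycles.
Each hop adds L, hence L = 5.

L = 5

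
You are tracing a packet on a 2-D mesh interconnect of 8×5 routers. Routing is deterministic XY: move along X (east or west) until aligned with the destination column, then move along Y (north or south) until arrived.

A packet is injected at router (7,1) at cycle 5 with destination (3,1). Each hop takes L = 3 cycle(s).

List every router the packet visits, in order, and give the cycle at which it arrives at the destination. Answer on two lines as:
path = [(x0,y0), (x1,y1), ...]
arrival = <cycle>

path = [(7,1), (6,1), (5,1), (4,1), (3,1)]
arrival = 17

src (7,1)  cyc=5
W→(6,1)  cyc=8
W→(5,1)  cyc=11
W→(4,1)  cyc=14
W→(3,1)  cyc=17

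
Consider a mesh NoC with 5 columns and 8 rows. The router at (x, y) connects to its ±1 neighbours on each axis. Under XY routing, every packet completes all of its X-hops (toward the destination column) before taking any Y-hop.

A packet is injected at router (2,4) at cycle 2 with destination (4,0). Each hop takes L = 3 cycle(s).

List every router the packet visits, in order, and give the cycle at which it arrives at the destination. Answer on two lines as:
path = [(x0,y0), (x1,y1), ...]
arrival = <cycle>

  0. router=(2,4) cycle=2 (inject)
  1. router=(3,4) cycle=5 dir=E
  2. router=(4,4) cycle=8 dir=E
  3. router=(4,3) cycle=11 dir=S
  4. router=(4,2) cycle=14 dir=S
  5. router=(4,1) cycle=17 dir=S
  6. router=(4,0) cycle=20 dir=S

path = [(2,4), (3,4), (4,4), (4,3), (4,2), (4,1), (4,0)]
arrival = 20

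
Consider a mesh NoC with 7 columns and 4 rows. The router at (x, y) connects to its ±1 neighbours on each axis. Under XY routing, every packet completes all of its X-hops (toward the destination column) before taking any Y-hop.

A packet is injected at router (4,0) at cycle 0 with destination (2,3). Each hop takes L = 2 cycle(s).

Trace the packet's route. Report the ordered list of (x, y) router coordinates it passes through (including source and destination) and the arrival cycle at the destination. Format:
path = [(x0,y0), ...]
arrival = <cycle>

  0. router=(4,0) cycle=0 (inject)
  1. router=(3,0) cycle=2 dir=W
  2. router=(2,0) cycle=4 dir=W
  3. router=(2,1) cycle=6 dir=N
  4. router=(2,2) cycle=8 dir=N
  5. router=(2,3) cycle=10 dir=N

path = [(4,0), (3,0), (2,0), (2,1), (2,2), (2,3)]
arrival = 10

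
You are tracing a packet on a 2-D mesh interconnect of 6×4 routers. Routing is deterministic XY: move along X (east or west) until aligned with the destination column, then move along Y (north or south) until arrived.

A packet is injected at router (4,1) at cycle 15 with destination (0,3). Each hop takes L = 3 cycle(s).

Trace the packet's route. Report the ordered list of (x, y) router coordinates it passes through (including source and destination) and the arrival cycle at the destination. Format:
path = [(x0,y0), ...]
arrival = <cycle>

path = [(4,1), (3,1), (2,1), (1,1), (0,1), (0,2), (0,3)]
arrival = 33

src (4,1)  cyc=15
W→(3,1)  cyc=18
W→(2,1)  cyc=21
W→(1,1)  cyc=24
W→(0,1)  cyc=27
N→(0,2)  cyc=30
N→(0,3)  cyc=33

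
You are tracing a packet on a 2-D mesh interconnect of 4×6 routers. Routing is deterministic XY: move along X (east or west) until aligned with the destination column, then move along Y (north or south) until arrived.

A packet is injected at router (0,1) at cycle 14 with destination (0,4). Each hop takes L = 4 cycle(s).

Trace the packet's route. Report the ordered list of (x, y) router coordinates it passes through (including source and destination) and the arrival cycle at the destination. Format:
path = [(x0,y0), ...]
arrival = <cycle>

path = [(0,1), (0,2), (0,3), (0,4)]
arrival = 26

[0] x=0 y=1 t=14
[1] x=0 y=2 t=18 →N
[2] x=0 y=3 t=22 →N
[3] x=0 y=4 t=26 →N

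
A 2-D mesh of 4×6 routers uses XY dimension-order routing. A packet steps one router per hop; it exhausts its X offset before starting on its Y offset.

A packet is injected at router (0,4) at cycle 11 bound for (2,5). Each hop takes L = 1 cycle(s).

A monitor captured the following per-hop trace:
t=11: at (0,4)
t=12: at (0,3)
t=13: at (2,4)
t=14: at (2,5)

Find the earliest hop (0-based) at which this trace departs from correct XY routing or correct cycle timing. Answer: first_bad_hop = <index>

first_bad_hop = 1

[1] (+0,-1) / 1c ⇒ BAD: Y-move but x=0≠2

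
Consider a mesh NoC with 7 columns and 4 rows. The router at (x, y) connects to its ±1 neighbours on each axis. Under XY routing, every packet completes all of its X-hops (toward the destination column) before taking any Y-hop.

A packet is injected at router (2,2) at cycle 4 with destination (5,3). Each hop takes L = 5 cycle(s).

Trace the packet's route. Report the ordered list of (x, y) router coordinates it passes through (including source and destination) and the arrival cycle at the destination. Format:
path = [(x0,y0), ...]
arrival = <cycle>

#0 — 2,2 | c4
#1 — 3,2 | c9 | E
#2 — 4,2 | c14 | E
#3 — 5,2 | c19 | E
#4 — 5,3 | c24 | N

path = [(2,2), (3,2), (4,2), (5,2), (5,3)]
arrival = 24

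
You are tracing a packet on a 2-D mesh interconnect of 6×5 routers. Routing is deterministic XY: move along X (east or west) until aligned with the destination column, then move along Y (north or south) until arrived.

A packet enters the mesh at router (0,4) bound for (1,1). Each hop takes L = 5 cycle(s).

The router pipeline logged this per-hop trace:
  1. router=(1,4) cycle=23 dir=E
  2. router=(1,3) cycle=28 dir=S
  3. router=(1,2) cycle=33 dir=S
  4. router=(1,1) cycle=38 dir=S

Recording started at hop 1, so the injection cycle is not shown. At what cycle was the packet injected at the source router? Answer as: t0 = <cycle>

The first recorded entry is hop 1 at cycle 23.
Subtract one hop: t0 = 23 − 5 = 18.

t0 = 18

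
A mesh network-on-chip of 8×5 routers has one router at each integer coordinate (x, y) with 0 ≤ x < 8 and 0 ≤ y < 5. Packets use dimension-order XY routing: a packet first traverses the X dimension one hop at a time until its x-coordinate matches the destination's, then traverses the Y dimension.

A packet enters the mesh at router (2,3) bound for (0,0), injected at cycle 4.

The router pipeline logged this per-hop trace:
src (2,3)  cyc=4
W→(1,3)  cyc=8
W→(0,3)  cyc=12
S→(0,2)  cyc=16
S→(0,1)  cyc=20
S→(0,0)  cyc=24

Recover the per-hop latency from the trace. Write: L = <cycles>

cyc[1] − cyc[0] = 8 − 4 = 4.
Per-hop latency L = Δcyc = 4.

L = 4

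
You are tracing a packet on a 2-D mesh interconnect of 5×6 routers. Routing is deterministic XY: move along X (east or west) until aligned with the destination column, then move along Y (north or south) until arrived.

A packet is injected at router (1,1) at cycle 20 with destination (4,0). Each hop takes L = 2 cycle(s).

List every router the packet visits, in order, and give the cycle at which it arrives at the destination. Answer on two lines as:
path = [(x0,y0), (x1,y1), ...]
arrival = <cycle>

[0] x=1 y=1 t=20
[1] x=2 y=1 t=22 →E
[2] x=3 y=1 t=24 →E
[3] x=4 y=1 t=26 →E
[4] x=4 y=0 t=28 →S

path = [(1,1), (2,1), (3,1), (4,1), (4,0)]
arrival = 28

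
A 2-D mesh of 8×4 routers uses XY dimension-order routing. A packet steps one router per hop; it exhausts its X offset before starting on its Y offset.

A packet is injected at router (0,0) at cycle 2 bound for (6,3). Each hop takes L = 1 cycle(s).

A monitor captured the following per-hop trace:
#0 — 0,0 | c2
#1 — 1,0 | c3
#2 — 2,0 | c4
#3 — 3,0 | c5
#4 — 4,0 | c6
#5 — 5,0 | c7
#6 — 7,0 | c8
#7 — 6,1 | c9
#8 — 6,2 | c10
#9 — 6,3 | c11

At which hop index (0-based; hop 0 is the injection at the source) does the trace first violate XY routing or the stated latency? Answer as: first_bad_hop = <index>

hop 1: step (+1,+0), +1 cyc — ok
hop 2: step (+1,+0), +1 cyc — ok
hop 3: step (+1,+0), +1 cyc — ok
hop 4: step (+1,+0), +1 cyc — ok
hop 5: step (+1,+0), +1 cyc — ok
hop 6: step (+2,+0), +1 cyc — BAD: non-unit step

first_bad_hop = 6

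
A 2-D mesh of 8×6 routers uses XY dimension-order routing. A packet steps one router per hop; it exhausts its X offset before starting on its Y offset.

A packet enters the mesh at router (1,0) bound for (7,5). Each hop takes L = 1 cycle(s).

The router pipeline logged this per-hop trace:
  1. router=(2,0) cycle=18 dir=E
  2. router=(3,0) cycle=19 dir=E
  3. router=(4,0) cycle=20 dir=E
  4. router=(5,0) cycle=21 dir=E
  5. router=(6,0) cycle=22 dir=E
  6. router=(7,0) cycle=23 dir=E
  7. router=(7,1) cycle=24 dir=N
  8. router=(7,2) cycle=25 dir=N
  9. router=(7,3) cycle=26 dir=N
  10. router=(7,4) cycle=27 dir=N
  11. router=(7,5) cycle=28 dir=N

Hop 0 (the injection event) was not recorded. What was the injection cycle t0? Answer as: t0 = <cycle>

At hop 1 the cycle is 18; in general cyc_k = t0 + kL.
Subtract one hop: t0 = 18 − 1 = 17.

t0 = 17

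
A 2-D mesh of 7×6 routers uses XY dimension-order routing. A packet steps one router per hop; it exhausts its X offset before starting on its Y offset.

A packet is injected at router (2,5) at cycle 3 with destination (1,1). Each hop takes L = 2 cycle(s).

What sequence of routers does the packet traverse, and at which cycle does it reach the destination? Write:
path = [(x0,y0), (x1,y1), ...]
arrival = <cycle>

  0. router=(2,5) cycle=3 (inject)
  1. router=(1,5) cycle=5 dir=W
  2. router=(1,4) cycle=7 dir=S
  3. router=(1,3) cycle=9 dir=S
  4. router=(1,2) cycle=11 dir=S
  5. router=(1,1) cycle=13 dir=S

path = [(2,5), (1,5), (1,4), (1,3), (1,2), (1,1)]
arrival = 13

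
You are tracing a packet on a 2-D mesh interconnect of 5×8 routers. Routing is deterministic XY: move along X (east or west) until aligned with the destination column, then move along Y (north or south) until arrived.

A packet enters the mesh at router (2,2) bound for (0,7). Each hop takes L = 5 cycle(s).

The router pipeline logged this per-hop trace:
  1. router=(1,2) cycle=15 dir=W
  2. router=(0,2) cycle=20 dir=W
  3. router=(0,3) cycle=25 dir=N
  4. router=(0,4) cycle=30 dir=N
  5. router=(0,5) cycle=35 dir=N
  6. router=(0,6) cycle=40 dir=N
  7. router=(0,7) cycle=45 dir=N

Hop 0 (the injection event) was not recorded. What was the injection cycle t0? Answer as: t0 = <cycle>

The first recorded entry is hop 1 at cycle 15.
t0 = cyc[1] − L = 15 − 5 = 10.

t0 = 10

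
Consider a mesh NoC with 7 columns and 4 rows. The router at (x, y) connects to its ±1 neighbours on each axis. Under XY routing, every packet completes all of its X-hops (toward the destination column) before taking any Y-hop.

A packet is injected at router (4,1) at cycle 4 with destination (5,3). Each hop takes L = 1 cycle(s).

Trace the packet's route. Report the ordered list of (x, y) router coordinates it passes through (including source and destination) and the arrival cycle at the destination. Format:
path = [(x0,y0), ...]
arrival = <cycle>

path = [(4,1), (5,1), (5,2), (5,3)]
arrival = 7

src (4,1)  cyc=4
E→(5,1)  cyc=5
N→(5,2)  cyc=6
N→(5,3)  cyc=7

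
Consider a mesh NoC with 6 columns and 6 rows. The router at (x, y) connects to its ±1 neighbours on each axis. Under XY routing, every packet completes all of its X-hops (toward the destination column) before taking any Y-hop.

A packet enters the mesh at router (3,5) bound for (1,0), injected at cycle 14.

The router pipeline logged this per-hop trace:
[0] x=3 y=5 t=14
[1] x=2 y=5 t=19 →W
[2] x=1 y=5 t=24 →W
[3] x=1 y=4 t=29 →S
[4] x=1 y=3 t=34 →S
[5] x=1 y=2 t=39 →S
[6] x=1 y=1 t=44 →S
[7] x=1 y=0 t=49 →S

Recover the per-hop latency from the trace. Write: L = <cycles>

L = 5

Δcyc across hop 0→1: 19 − 14 = 5.
Per-hop latency L = Δcyc = 5.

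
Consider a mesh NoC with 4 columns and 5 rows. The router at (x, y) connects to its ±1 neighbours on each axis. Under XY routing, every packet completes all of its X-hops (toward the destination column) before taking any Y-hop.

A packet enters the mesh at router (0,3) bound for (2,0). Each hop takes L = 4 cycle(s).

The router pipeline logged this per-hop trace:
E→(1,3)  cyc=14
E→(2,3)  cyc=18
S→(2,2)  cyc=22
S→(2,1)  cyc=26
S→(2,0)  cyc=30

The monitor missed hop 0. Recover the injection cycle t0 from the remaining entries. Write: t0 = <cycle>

t0 = 10

Hop 1 reached at cycle 14; hop k is at t0 + k·L.
Therefore t0 = 14 − L = 10.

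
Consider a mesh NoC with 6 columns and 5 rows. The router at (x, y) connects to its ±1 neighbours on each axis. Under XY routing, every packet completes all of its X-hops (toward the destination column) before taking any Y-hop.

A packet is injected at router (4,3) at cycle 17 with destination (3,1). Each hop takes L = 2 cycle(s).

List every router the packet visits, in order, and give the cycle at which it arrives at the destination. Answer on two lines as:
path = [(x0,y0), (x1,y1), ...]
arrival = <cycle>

path = [(4,3), (3,3), (3,2), (3,1)]
arrival = 23

hop 0: (4,3) @ cyc 17
hop 1: (3,3) @ cyc 19  [W]
hop 2: (3,2) @ cyc 21  [S]
hop 3: (3,1) @ cyc 23  [S]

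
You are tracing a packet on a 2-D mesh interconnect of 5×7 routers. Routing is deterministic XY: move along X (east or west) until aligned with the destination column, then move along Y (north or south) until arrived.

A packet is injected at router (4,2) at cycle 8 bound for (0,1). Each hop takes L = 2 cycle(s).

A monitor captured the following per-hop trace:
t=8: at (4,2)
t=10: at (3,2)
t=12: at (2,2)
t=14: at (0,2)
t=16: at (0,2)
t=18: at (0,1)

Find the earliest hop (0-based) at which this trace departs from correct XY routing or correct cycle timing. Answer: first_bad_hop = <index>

hop 1: step (-1,+0), +2 cyc — ok
hop 2: step (-1,+0), +2 cyc — ok
hop 3: step (-2,+0), +2 cyc — BAD: non-unit step

first_bad_hop = 3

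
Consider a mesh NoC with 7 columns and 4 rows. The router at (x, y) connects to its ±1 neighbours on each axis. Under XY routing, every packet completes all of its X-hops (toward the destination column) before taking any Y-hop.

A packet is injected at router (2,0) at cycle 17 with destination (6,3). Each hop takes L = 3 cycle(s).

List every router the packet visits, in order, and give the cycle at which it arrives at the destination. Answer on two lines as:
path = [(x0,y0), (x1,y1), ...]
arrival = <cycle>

t=17: at (2,0)
t=20: at (3,0) after E
t=23: at (4,0) after E
t=26: at (5,0) after E
t=29: at (6,0) after E
t=32: at (6,1) after N
t=35: at (6,2) after N
t=38: at (6,3) after N

path = [(2,0), (3,0), (4,0), (5,0), (6,0), (6,1), (6,2), (6,3)]
arrival = 38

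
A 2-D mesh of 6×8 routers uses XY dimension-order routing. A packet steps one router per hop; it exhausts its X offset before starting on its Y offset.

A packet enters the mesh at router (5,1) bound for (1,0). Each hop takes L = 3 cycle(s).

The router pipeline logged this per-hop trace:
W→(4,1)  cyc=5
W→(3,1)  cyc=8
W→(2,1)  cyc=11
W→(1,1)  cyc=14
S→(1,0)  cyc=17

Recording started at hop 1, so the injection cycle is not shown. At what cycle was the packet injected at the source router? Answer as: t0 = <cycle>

The first recorded entry is hop 1 at cycle 5.
t0 = cyc[1] − L = 5 − 3 = 2.

t0 = 2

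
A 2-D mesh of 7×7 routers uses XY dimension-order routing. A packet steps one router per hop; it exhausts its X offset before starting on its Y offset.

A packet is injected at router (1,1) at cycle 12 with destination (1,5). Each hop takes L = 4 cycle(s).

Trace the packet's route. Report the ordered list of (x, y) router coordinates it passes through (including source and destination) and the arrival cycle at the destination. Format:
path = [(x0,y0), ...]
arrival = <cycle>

path = [(1,1), (1,2), (1,3), (1,4), (1,5)]
arrival = 28

t=12: at (1,1)
t=16: at (1,2) after N
t=20: at (1,3) after N
t=24: at (1,4) after N
t=28: at (1,5) after N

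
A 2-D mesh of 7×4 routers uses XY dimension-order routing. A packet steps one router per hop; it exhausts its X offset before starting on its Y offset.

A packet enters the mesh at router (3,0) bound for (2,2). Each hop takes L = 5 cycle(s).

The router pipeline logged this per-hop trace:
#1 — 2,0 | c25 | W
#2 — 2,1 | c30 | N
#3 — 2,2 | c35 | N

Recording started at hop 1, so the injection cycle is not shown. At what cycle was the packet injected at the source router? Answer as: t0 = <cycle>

Hop 1 reached at cycle 25; hop k is at t0 + k·L.
So t0 = 25 − 1·5 = 20.

t0 = 20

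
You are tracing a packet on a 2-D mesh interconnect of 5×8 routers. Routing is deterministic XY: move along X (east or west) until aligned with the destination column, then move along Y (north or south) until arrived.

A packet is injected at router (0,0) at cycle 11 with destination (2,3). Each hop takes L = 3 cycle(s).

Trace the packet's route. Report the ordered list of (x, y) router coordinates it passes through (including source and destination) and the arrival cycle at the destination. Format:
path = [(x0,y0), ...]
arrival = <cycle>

#0 — 0,0 | c11
#1 — 1,0 | c14 | E
#2 — 2,0 | c17 | E
#3 — 2,1 | c20 | N
#4 — 2,2 | c23 | N
#5 — 2,3 | c26 | N

path = [(0,0), (1,0), (2,0), (2,1), (2,2), (2,3)]
arrival = 26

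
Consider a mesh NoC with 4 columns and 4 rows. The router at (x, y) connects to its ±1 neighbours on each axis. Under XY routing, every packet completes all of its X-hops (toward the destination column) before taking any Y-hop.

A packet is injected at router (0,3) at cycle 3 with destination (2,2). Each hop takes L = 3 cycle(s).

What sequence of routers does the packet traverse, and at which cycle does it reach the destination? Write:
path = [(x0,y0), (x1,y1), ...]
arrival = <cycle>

src (0,3)  cyc=3
E→(1,3)  cyc=6
E→(2,3)  cyc=9
S→(2,2)  cyc=12

path = [(0,3), (1,3), (2,3), (2,2)]
arrival = 12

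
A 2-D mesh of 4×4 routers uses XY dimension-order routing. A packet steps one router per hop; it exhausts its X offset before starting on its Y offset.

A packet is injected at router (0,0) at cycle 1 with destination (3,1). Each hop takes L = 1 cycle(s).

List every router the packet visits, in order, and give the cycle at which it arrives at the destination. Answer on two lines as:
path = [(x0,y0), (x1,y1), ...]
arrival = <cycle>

[0] x=0 y=0 t=1
[1] x=1 y=0 t=2 →E
[2] x=2 y=0 t=3 →E
[3] x=3 y=0 t=4 →E
[4] x=3 y=1 t=5 →N

path = [(0,0), (1,0), (2,0), (3,0), (3,1)]
arrival = 5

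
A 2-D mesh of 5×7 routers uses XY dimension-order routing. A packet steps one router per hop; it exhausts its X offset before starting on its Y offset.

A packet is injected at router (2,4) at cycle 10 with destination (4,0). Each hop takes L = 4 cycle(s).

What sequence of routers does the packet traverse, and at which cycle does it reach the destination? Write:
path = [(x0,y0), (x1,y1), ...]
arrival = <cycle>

hop 0: (2,4) @ cyc 10
hop 1: (3,4) @ cyc 14  [E]
hop 2: (4,4) @ cyc 18  [E]
hop 3: (4,3) @ cyc 22  [S]
hop 4: (4,2) @ cyc 26  [S]
hop 5: (4,1) @ cyc 30  [S]
hop 6: (4,0) @ cyc 34  [S]

path = [(2,4), (3,4), (4,4), (4,3), (4,2), (4,1), (4,0)]
arrival = 34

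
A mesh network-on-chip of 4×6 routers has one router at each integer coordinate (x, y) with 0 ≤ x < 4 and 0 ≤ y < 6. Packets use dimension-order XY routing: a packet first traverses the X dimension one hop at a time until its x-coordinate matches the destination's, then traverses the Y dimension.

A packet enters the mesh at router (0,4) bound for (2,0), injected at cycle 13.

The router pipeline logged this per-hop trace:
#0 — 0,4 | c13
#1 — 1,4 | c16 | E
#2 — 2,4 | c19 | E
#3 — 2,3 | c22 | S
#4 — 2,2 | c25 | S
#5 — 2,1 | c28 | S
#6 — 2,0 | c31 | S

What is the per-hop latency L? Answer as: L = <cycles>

Between hops 0 and 1 the cycle counter advances 16 − 13 = 3.
Per-hop latency L = Δcyc = 3.

L = 3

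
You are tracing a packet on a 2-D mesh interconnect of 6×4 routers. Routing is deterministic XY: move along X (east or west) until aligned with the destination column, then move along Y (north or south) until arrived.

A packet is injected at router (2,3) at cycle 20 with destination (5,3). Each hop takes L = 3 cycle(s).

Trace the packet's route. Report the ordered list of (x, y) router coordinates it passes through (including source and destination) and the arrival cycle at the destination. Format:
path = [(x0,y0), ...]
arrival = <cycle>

[0] x=2 y=3 t=20
[1] x=3 y=3 t=23 →E
[2] x=4 y=3 t=26 →E
[3] x=5 y=3 t=29 →E

path = [(2,3), (3,3), (4,3), (5,3)]
arrival = 29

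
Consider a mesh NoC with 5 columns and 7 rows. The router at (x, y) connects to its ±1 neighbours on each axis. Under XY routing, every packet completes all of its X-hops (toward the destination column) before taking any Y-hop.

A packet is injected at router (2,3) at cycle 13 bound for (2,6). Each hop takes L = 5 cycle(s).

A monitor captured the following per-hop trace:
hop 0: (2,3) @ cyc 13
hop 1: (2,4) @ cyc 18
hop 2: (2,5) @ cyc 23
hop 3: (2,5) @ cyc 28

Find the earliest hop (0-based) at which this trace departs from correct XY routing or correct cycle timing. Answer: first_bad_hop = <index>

check 1→ d=(0,1) cyc+5: ok
check 2→ d=(0,1) cyc+5: ok
check 3→ d=(0,0) cyc+5: BAD: non-unit step

first_bad_hop = 3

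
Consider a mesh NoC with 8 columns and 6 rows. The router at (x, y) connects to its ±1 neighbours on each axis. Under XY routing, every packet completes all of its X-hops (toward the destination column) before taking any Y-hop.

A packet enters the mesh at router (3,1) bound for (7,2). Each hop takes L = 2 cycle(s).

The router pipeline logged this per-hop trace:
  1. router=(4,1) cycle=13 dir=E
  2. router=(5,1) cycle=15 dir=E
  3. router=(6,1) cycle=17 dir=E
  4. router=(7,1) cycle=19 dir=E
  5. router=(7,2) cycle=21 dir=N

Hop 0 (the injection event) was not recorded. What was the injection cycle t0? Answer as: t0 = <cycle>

t0 = 11

cyc[1] = 13 and cyc[k] = t0 + k·L for every k.
Subtract one hop: t0 = 13 − 2 = 11.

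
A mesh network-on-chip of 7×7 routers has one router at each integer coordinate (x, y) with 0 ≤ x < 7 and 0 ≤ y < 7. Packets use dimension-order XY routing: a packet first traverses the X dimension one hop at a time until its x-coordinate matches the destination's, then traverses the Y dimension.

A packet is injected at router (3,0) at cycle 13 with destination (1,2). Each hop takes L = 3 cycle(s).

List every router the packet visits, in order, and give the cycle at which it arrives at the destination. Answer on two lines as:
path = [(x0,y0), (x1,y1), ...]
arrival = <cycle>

path = [(3,0), (2,0), (1,0), (1,1), (1,2)]
arrival = 25

  0. router=(3,0) cycle=13 (inject)
  1. router=(2,0) cycle=16 dir=W
  2. router=(1,0) cycle=19 dir=W
  3. router=(1,1) cycle=22 dir=N
  4. router=(1,2) cycle=25 dir=N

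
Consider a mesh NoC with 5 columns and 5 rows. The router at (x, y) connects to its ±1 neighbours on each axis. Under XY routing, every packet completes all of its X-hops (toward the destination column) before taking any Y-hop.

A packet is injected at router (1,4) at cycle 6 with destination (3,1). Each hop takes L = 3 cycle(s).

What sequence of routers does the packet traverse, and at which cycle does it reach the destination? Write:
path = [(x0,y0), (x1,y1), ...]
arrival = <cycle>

hop 0: (1,4) @ cyc 6
hop 1: (2,4) @ cyc 9  [E]
hop 2: (3,4) @ cyc 12  [E]
hop 3: (3,3) @ cyc 15  [S]
hop 4: (3,2) @ cyc 18  [S]
hop 5: (3,1) @ cyc 21  [S]

path = [(1,4), (2,4), (3,4), (3,3), (3,2), (3,1)]
arrival = 21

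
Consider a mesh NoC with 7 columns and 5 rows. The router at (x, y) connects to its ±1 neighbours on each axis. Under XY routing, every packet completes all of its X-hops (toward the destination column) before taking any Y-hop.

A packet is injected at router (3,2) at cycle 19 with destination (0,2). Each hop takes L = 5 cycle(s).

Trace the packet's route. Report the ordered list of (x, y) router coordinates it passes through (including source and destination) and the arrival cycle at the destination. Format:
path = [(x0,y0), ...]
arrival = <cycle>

hop 0: (3,2) @ cyc 19
hop 1: (2,2) @ cyc 24  [W]
hop 2: (1,2) @ cyc 29  [W]
hop 3: (0,2) @ cyc 34  [W]

path = [(3,2), (2,2), (1,2), (0,2)]
arrival = 34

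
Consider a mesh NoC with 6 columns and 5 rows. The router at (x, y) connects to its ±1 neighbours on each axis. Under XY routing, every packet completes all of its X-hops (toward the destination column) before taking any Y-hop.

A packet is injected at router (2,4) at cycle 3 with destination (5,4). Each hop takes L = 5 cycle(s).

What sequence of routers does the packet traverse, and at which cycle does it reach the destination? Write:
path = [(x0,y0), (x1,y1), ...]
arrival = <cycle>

path = [(2,4), (3,4), (4,4), (5,4)]
arrival = 18

[0] x=2 y=4 t=3
[1] x=3 y=4 t=8 →E
[2] x=4 y=4 t=13 →E
[3] x=5 y=4 t=18 →E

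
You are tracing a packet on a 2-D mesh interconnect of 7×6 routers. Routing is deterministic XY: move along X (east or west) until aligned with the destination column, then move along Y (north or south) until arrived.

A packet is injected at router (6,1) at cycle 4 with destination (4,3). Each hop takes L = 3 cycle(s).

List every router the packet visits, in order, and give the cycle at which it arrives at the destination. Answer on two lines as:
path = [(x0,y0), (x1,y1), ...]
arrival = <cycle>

path = [(6,1), (5,1), (4,1), (4,2), (4,3)]
arrival = 16

hop 0: (6,1) @ cyc 4
hop 1: (5,1) @ cyc 7  [W]
hop 2: (4,1) @ cyc 10  [W]
hop 3: (4,2) @ cyc 13  [N]
hop 4: (4,3) @ cyc 16  [N]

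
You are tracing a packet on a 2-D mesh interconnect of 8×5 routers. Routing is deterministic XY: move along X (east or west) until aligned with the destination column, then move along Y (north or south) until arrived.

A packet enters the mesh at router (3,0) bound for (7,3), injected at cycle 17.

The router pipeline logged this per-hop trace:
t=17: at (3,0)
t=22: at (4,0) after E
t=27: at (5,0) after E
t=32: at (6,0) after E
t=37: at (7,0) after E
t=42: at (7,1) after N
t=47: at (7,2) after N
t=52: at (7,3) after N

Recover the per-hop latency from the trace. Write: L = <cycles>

L = 5

From hop 0 (17) to hop 1 (22): +5 cycles.
Each hop adds L, hence L = 5.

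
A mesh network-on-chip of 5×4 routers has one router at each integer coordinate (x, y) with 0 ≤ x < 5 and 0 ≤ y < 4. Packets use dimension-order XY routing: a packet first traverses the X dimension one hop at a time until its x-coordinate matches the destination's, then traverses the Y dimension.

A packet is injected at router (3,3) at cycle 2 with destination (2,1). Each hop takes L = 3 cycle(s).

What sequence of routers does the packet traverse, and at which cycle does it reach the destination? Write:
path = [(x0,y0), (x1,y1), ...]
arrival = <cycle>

#0 — 3,3 | c2
#1 — 2,3 | c5 | W
#2 — 2,2 | c8 | S
#3 — 2,1 | c11 | S

path = [(3,3), (2,3), (2,2), (2,1)]
arrival = 11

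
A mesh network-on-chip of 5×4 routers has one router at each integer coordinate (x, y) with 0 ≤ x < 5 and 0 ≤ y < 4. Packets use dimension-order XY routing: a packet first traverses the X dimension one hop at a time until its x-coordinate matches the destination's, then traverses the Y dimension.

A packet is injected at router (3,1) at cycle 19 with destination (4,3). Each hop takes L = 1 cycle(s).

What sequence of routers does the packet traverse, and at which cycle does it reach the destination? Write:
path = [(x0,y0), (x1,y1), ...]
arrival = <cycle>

path = [(3,1), (4,1), (4,2), (4,3)]
arrival = 22

  0. router=(3,1) cycle=19 (inject)
  1. router=(4,1) cycle=20 dir=E
  2. router=(4,2) cycle=21 dir=N
  3. router=(4,3) cycle=22 dir=N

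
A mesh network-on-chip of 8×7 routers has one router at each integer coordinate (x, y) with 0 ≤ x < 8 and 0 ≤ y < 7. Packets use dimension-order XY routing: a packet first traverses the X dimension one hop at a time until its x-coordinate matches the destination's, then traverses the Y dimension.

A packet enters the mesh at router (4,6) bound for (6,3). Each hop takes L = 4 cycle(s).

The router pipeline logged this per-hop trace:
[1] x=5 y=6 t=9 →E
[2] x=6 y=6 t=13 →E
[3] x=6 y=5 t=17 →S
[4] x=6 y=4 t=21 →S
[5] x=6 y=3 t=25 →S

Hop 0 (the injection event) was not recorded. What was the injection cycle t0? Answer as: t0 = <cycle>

t0 = 5

At hop 1 the cycle is 9; in general cyc_k = t0 + kL.
t0 = cyc[1] − L = 9 − 4 = 5.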